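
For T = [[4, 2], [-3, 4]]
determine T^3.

T^2 = [[10, 16], [-24, 10]]
T^3 = [[-8, 84], [-126, -8]]

[[-8, 84], [-126, -8]]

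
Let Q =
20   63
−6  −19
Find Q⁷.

[[902, 2709], [−258, −775]]

tr Q = 1 and det Q = −2, so the characteristic polynomial is λ² − (1)λ + (−2) with roots 2 and −1.
Eigenvectors give P = [[−7, −3], [2, 1]] with P⁻¹ = [[−1, −3], [2, 7]], and Q = P·diag(2, −1)·P⁻¹.
Then Q⁷ = P·diag(128, −1)·P⁻¹ = [[−896, 3], [256, −1]] · [[−1, −3], [2, 7]] = [[902, 2709], [−258, −775]].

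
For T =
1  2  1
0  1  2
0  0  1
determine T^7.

T = I + N where N = [[0, 2, 1], [0, 0, 2], [0, 0, 0]] is strictly upper-triangular, so N^3 = 0.
(I + N)^7 = I + 7·N + 21·N^2 = [[1, 14, 91], [0, 1, 14], [0, 0, 1]].

[[1, 14, 91], [0, 1, 14], [0, 0, 1]]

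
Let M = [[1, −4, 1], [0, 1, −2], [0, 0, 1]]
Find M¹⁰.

M = I + N where N = [[0, −4, 1], [0, 0, −2], [0, 0, 0]] is strictly upper-triangular, so N³ = 0.
(I + N)¹⁰ = I + 10·N + 45·N² = [[1, −40, 370], [0, 1, −20], [0, 0, 1]].

[[1, −40, 370], [0, 1, −20], [0, 0, 1]]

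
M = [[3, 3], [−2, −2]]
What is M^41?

[[3, 3], [−2, −2]]

M² = M (a projection; rank 1, trace 1), so M^41 = M.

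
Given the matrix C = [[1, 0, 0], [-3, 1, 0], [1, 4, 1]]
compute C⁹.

C = I + N where N = [[0, 0, 0], [-3, 0, 0], [1, 4, 0]] is strictly lower-triangular, so N³ = 0.
(I + N)⁹ = I + 9·N + 36·N² = [[1, 0, 0], [-27, 1, 0], [-423, 36, 1]].

[[1, 0, 0], [-27, 1, 0], [-423, 36, 1]]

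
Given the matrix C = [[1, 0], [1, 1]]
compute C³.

[[1, 0], [3, 1]]

C = I + N where N = [[0, 0], [1, 0]] is strictly lower-triangular, so N² = 0.
(I + N)³ = I + 3·N = [[1, 0], [3, 1]].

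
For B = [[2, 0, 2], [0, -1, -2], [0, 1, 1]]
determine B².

[[4, 2, 6], [0, -1, 0], [0, 0, -1]]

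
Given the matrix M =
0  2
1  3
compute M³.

M² = [[2, 6], [3, 11]]
M³ = [[6, 22], [11, 39]]

[[6, 22], [11, 39]]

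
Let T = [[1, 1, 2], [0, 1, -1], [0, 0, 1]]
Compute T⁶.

[[1, 6, -3], [0, 1, -6], [0, 0, 1]]

T = I + N where N = [[0, 1, 2], [0, 0, -1], [0, 0, 0]] is strictly upper-triangular, so N³ = 0.
(I + N)⁶ = I + 6·N + 15·N² = [[1, 6, -3], [0, 1, -6], [0, 0, 1]].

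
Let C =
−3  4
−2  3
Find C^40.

C² = I (check: tr C = 0 and det C = −1), so C^40 = I since 40 is even.

[[1, 0], [0, 1]]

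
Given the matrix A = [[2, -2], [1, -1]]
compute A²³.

[[2, -2], [1, -1]]

A² = A (a projection; rank 1, trace 1), so A²³ = A.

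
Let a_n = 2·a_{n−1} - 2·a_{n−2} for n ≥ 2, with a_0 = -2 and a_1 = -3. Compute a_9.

With companion matrix T = [[2, -2], [1, 0]], [a_n, a_{n−1}]ᵀ = T·[a_{n−1}, a_{n−2}]ᵀ, so [a_9, a_8]ᵀ = T^8·[a_1, a_0]ᵀ.
T^8 = [[16, 0], [0, 16]], giving [a_9, a_8]ᵀ = [[-48], [-32]].

-48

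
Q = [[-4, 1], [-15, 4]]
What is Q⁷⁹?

Q² = I (check: tr Q = 0 and det Q = -1), so Q⁷⁹ = Q since 79 is odd.

[[-4, 1], [-15, 4]]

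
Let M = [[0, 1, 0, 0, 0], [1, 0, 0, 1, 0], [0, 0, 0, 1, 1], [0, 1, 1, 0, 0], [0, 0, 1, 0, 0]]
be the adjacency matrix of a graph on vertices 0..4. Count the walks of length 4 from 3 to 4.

3

The number of length-4 walks from vertex 3 to vertex 4 is entry (3,4) of M⁴, where M is the adjacency matrix.
M² = [[1, 0, 0, 1, 0], [0, 2, 1, 0, 0], [0, 1, 2, 0, 0], [1, 0, 0, 2, 1], [0, 0, 0, 1, 1]]
M³ = [[0, 2, 1, 0, 0], [2, 0, 0, 3, 1], [1, 0, 0, 3, 2], [0, 3, 3, 0, 0], [0, 1, 2, 0, 0]]
M⁴ = [[2, 0, 0, 3, 1], [0, 5, 4, 0, 0], [0, 4, 5, 0, 0], [3, 0, 0, 6, 3], [1, 0, 0, 3, 2]]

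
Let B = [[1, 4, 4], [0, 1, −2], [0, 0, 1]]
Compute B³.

[[1, 12, −12], [0, 1, −6], [0, 0, 1]]

B = I + N where N = [[0, 4, 4], [0, 0, −2], [0, 0, 0]] is strictly upper-triangular, so N³ = 0.
(I + N)³ = I + 3·N + 3·N² = [[1, 12, −12], [0, 1, −6], [0, 0, 1]].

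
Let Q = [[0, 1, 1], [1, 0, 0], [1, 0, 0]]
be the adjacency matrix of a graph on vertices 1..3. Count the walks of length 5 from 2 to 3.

The number of length-5 walks from vertex 2 to vertex 3 is entry (2,3) of Q⁵, where Q is the adjacency matrix.
Q² = [[2, 0, 0], [0, 1, 1], [0, 1, 1]]
Q³ = [[0, 2, 2], [2, 0, 0], [2, 0, 0]]
Q⁴ = [[4, 0, 0], [0, 2, 2], [0, 2, 2]]
Q⁵ = [[0, 4, 4], [4, 0, 0], [4, 0, 0]]

0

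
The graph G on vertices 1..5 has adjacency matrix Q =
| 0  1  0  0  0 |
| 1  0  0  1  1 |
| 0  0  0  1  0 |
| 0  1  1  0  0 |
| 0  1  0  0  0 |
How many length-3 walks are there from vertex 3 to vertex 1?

The number of length-3 walks from vertex 3 to vertex 1 is entry (3,1) of Q³, where Q is the adjacency matrix.
Q² = [[1, 0, 0, 1, 1], [0, 3, 1, 0, 0], [0, 1, 1, 0, 0], [1, 0, 0, 2, 1], [1, 0, 0, 1, 1]]
Q³ = [[0, 3, 1, 0, 0], [3, 0, 0, 4, 3], [1, 0, 0, 2, 1], [0, 4, 2, 0, 0], [0, 3, 1, 0, 0]]

1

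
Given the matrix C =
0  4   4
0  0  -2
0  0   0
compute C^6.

C is strictly triangular, hence nilpotent: C^3 = 0, so C^6 = 0.

[[0, 0, 0], [0, 0, 0], [0, 0, 0]]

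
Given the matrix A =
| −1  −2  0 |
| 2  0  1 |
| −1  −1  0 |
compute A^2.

[[−3, 2, −2], [−3, −5, 0], [−1, 2, −1]]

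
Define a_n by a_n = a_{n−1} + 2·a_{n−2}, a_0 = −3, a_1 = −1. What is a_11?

With companion matrix A = [[1, 2], [1, 0]], [a_n, a_{n−1}]ᵀ = A·[a_{n−1}, a_{n−2}]ᵀ, so [a_11, a_10]ᵀ = A¹⁰·[a_1, a_0]ᵀ.
A¹⁰ = [[683, 682], [341, 342]], giving [a_11, a_10]ᵀ = [[−2729], [−1367]].

−2729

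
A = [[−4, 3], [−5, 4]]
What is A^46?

A² = I (check: tr A = 0 and det A = −1), so A^46 = I since 46 is even.

[[1, 0], [0, 1]]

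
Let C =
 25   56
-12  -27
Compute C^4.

tr C = -2 and det C = -3, so the characteristic polynomial is λ² − (-2)λ + (-3) with roots -3 and 1.
Eigenvectors give P = [[-2, 7], [1, -3]] with P⁻¹ = [[3, 7], [1, 2]], and C = P·diag(-3, 1)·P⁻¹.
Then C^4 = P·diag(81, 1)·P⁻¹ = [[-162, 7], [81, -3]] · [[3, 7], [1, 2]] = [[-479, -1120], [240, 561]].

[[-479, -1120], [240, 561]]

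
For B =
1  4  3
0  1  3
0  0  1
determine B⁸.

[[1, 32, 360], [0, 1, 24], [0, 0, 1]]

B = I + N where N = [[0, 4, 3], [0, 0, 3], [0, 0, 0]] is strictly upper-triangular, so N³ = 0.
(I + N)⁸ = I + 8·N + 28·N² = [[1, 32, 360], [0, 1, 24], [0, 0, 1]].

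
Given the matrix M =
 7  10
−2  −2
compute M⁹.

tr M = 5 and det M = 6, so the characteristic polynomial is λ² − (5)λ + (6) with roots 2 and 3.
Eigenvectors give P = [[2, −5], [−1, 2]] with P⁻¹ = [[−2, −5], [−1, −2]], and M = P·diag(2, 3)·P⁻¹.
Then M⁹ = P·diag(512, 19683)·P⁻¹ = [[1024, −98415], [−512, 39366]] · [[−2, −5], [−1, −2]] = [[96367, 191710], [−38342, −76172]].

[[96367, 191710], [−38342, −76172]]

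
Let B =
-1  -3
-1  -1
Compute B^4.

[[28, 48], [16, 28]]

B^2 = [[4, 6], [2, 4]]
B^3 = [[-10, -18], [-6, -10]]
B^4 = [[28, 48], [16, 28]]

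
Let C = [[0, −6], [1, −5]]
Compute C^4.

tr C = −5 and det C = 6, so the characteristic polynomial is λ² − (−5)λ + (6) with roots −2 and −3.
Eigenvectors give P = [[3, −2], [1, −1]] with P⁻¹ = [[1, −2], [1, −3]], and C = P·diag(−2, −3)·P⁻¹.
Then C^4 = P·diag(16, 81)·P⁻¹ = [[48, −162], [16, −81]] · [[1, −2], [1, −3]] = [[−114, 390], [−65, 211]].

[[−114, 390], [−65, 211]]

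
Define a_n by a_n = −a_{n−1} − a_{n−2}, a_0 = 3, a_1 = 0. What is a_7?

0

With companion matrix T = [[−1, −1], [1, 0]], [a_n, a_{n−1}]ᵀ = T·[a_{n−1}, a_{n−2}]ᵀ, so [a_7, a_6]ᵀ = T⁶·[a_1, a_0]ᵀ.
T⁶ = [[1, 0], [0, 1]], giving [a_7, a_6]ᵀ = [[0], [3]].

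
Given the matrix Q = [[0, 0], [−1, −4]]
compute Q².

[[0, 0], [4, 16]]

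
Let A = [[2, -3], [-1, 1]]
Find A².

[[7, -9], [-3, 4]]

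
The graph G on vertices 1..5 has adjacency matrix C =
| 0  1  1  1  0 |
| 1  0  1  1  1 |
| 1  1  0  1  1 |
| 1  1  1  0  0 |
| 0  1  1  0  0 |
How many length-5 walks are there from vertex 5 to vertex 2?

67

The number of length-5 walks from vertex 5 to vertex 2 is entry (5,2) of C^5, where C is the adjacency matrix.
C^2 = [[3, 2, 2, 2, 2], [2, 4, 3, 2, 1], [2, 3, 4, 2, 1], [2, 2, 2, 3, 2], [2, 1, 1, 2, 2]]
C^3 = [[6, 9, 9, 7, 4], [9, 8, 9, 9, 7], [9, 9, 8, 9, 7], [7, 9, 9, 6, 4], [4, 7, 7, 4, 2]]
C^4 = [[25, 26, 26, 24, 18], [26, 34, 33, 26, 17], [26, 33, 34, 26, 17], [24, 26, 26, 25, 18], [18, 17, 17, 18, 14]]
C^5 = [[76, 93, 93, 77, 52], [93, 102, 103, 93, 67], [93, 103, 102, 93, 67], [77, 93, 93, 76, 52], [52, 67, 67, 52, 34]]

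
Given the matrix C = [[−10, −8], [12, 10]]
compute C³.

tr C = 0 and det C = −4, so the characteristic polynomial is λ² − (0)λ + (−4) with roots 2 and −2.
Eigenvectors give P = [[2, −1], [−3, 1]] with P⁻¹ = [[−1, −1], [−3, −2]], and C = P·diag(2, −2)·P⁻¹.
Then C³ = P·diag(8, −8)·P⁻¹ = [[16, 8], [−24, −8]] · [[−1, −1], [−3, −2]] = [[−40, −32], [48, 40]].

[[−40, −32], [48, 40]]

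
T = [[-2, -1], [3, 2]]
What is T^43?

T² = I (check: tr T = 0 and det T = -1), so T^43 = T since 43 is odd.

[[-2, -1], [3, 2]]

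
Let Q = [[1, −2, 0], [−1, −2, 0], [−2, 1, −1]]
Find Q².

[[3, 2, 0], [1, 6, 0], [−1, 1, 1]]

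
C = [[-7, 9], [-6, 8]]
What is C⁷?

tr C = 1 and det C = -2, so the characteristic polynomial is λ² − (1)λ + (-2) with roots -1 and 2.
Eigenvectors give P = [[3, 1], [2, 1]] with P⁻¹ = [[1, -1], [-2, 3]], and C = P·diag(-1, 2)·P⁻¹.
Then C⁷ = P·diag(-1, 128)·P⁻¹ = [[-3, 128], [-2, 128]] · [[1, -1], [-2, 3]] = [[-259, 387], [-258, 386]].

[[-259, 387], [-258, 386]]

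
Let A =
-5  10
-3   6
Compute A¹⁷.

A² = A (a projection; rank 1, trace 1), so A¹⁷ = A.

[[-5, 10], [-3, 6]]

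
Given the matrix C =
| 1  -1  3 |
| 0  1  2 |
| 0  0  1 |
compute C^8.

[[1, -8, -32], [0, 1, 16], [0, 0, 1]]

C = I + N where N = [[0, -1, 3], [0, 0, 2], [0, 0, 0]] is strictly upper-triangular, so N^3 = 0.
(I + N)^8 = I + 8·N + 28·N^2 = [[1, -8, -32], [0, 1, 16], [0, 0, 1]].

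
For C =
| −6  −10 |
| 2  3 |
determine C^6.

[[316, 630], [−126, −251]]

tr C = −3 and det C = 2, so the characteristic polynomial is λ² − (−3)λ + (2) with roots −2 and −1.
Eigenvectors give P = [[5, 2], [−2, −1]] with P⁻¹ = [[1, 2], [−2, −5]], and C = P·diag(−2, −1)·P⁻¹.
Then C^6 = P·diag(64, 1)·P⁻¹ = [[320, 2], [−128, −1]] · [[1, 2], [−2, −5]] = [[316, 630], [−126, −251]].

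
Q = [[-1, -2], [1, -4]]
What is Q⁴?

tr Q = -5 and det Q = 6, so the characteristic polynomial is λ² − (-5)λ + (6) with roots -3 and -2.
Eigenvectors give P = [[1, 2], [1, 1]] with P⁻¹ = [[-1, 2], [1, -1]], and Q = P·diag(-3, -2)·P⁻¹.
Then Q⁴ = P·diag(81, 16)·P⁻¹ = [[81, 32], [81, 16]] · [[-1, 2], [1, -1]] = [[-49, 130], [-65, 146]].

[[-49, 130], [-65, 146]]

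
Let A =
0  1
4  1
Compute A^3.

A^2 = [[4, 1], [4, 5]]
A^3 = [[4, 5], [20, 9]]

[[4, 5], [20, 9]]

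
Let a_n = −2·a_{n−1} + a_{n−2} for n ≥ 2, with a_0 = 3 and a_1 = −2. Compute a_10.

With companion matrix Q = [[−2, 1], [1, 0]], [a_n, a_{n−1}]ᵀ = Q·[a_{n−1}, a_{n−2}]ᵀ, so [a_10, a_9]ᵀ = Q⁹·[a_1, a_0]ᵀ.
Q⁹ = [[−2378, 985], [985, −408]], giving [a_10, a_9]ᵀ = [[7711], [−3194]].

7711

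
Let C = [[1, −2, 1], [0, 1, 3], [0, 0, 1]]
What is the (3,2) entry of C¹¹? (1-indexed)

C = I + N where N = [[0, −2, 1], [0, 0, 3], [0, 0, 0]] is strictly upper-triangular, so N³ = 0.
(I + N)¹¹ = I + 11·N + 55·N² = [[1, −22, −319], [0, 1, 33], [0, 0, 1]].

0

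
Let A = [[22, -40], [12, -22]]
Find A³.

tr A = 0 and det A = -4, so the characteristic polynomial is λ² − (0)λ + (-4) with roots 2 and -2.
Eigenvectors give P = [[2, -5], [1, -3]] with P⁻¹ = [[3, -5], [1, -2]], and A = P·diag(2, -2)·P⁻¹.
Then A³ = P·diag(8, -8)·P⁻¹ = [[16, 40], [8, 24]] · [[3, -5], [1, -2]] = [[88, -160], [48, -88]].

[[88, -160], [48, -88]]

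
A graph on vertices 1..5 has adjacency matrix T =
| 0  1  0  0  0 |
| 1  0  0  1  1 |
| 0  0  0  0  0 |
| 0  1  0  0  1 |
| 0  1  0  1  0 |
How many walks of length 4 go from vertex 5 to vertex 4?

6

The number of length-4 walks from vertex 5 to vertex 4 is entry (5,4) of T⁴, where T is the adjacency matrix.
T² = [[1, 0, 0, 1, 1], [0, 3, 0, 1, 1], [0, 0, 0, 0, 0], [1, 1, 0, 2, 1], [1, 1, 0, 1, 2]]
T³ = [[0, 3, 0, 1, 1], [3, 2, 0, 4, 4], [0, 0, 0, 0, 0], [1, 4, 0, 2, 3], [1, 4, 0, 3, 2]]
T⁴ = [[3, 2, 0, 4, 4], [2, 11, 0, 6, 6], [0, 0, 0, 0, 0], [4, 6, 0, 7, 6], [4, 6, 0, 6, 7]]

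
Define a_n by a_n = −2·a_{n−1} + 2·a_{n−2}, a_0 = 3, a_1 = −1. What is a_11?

−58400

With companion matrix M = [[−2, 2], [1, 0]], [a_n, a_{n−1}]ᵀ = M·[a_{n−1}, a_{n−2}]ᵀ, so [a_11, a_10]ᵀ = M¹⁰·[a_1, a_0]ᵀ.
M¹⁰ = [[18272, −13376], [−6688, 4896]], giving [a_11, a_10]ᵀ = [[−58400], [21376]].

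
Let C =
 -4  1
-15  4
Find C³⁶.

C² = I (check: tr C = 0 and det C = -1), so C³⁶ = I since 36 is even.

[[1, 0], [0, 1]]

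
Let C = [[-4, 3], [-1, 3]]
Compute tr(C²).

19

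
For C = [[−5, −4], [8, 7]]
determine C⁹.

tr C = 2 and det C = −3, so the characteristic polynomial is λ² − (2)λ + (−3) with roots 3 and −1.
Eigenvectors give P = [[1, −1], [−2, 1]] with P⁻¹ = [[−1, −1], [−2, −1]], and C = P·diag(3, −1)·P⁻¹.
Then C⁹ = P·diag(19683, −1)·P⁻¹ = [[19683, 1], [−39366, −1]] · [[−1, −1], [−2, −1]] = [[−19685, −19684], [39368, 39367]].

[[−19685, −19684], [39368, 39367]]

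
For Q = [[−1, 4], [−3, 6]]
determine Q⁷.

[[−6049, 8236], [−6177, 8364]]

tr Q = 5 and det Q = 6, so the characteristic polynomial is λ² − (5)λ + (6) with roots 2 and 3.
Eigenvectors give P = [[−4, 1], [−3, 1]] with P⁻¹ = [[−1, 1], [−3, 4]], and Q = P·diag(2, 3)·P⁻¹.
Then Q⁷ = P·diag(128, 2187)·P⁻¹ = [[−512, 2187], [−384, 2187]] · [[−1, 1], [−3, 4]] = [[−6049, 8236], [−6177, 8364]].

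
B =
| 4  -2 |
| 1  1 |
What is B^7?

tr B = 5 and det B = 6, so the characteristic polynomial is λ² − (5)λ + (6) with roots 2 and 3.
Eigenvectors give P = [[-1, 2], [-1, 1]] with P⁻¹ = [[1, -2], [1, -1]], and B = P·diag(2, 3)·P⁻¹.
Then B^7 = P·diag(128, 2187)·P⁻¹ = [[-128, 4374], [-128, 2187]] · [[1, -2], [1, -1]] = [[4246, -4118], [2059, -1931]].

[[4246, -4118], [2059, -1931]]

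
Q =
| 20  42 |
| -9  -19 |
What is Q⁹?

tr Q = 1 and det Q = -2, so the characteristic polynomial is λ² − (1)λ + (-2) with roots -1 and 2.
Eigenvectors give P = [[-2, -7], [1, 3]] with P⁻¹ = [[3, 7], [-1, -2]], and Q = P·diag(-1, 2)·P⁻¹.
Then Q⁹ = P·diag(-1, 512)·P⁻¹ = [[2, -3584], [-1, 1536]] · [[3, 7], [-1, -2]] = [[3590, 7182], [-1539, -3079]].

[[3590, 7182], [-1539, -3079]]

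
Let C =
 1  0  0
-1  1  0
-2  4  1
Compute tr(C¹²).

C = I + N where N = [[0, 0, 0], [-1, 0, 0], [-2, 4, 0]] is strictly lower-triangular, so N³ = 0.
(I + N)¹² = I + 12·N + 66·N² = [[1, 0, 0], [-12, 1, 0], [-288, 48, 1]].

3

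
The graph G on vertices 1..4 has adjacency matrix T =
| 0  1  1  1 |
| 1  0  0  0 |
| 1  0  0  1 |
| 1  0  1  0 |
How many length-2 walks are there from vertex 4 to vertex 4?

2

The number of length-2 walks from vertex 4 to vertex 4 is entry (4,4) of T², where T is the adjacency matrix.
T² = [[3, 0, 1, 1], [0, 1, 1, 1], [1, 1, 2, 1], [1, 1, 1, 2]]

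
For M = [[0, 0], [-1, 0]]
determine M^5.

M is strictly triangular, hence nilpotent: M^2 = 0, so M^5 = 0.

[[0, 0], [0, 0]]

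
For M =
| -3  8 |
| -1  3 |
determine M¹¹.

M² = I (check: tr M = 0 and det M = -1), so M¹¹ = M since 11 is odd.

[[-3, 8], [-1, 3]]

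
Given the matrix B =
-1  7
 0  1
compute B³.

B² = I (check: tr B = 0 and det B = -1), so B³ = B since 3 is odd.

[[-1, 7], [0, 1]]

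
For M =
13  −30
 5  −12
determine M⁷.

tr M = 1 and det M = −6, so the characteristic polynomial is λ² − (1)λ + (−6) with roots 3 and −2.
Eigenvectors give P = [[3, 2], [1, 1]] with P⁻¹ = [[1, −2], [−1, 3]], and M = P·diag(3, −2)·P⁻¹.
Then M⁷ = P·diag(2187, −128)·P⁻¹ = [[6561, −256], [2187, −128]] · [[1, −2], [−1, 3]] = [[6817, −13890], [2315, −4758]].

[[6817, −13890], [2315, −4758]]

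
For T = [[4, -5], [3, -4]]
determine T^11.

T² = I (check: tr T = 0 and det T = -1), so T^11 = T since 11 is odd.

[[4, -5], [3, -4]]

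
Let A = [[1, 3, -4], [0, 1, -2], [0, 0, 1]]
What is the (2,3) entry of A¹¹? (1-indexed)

A = I + N where N = [[0, 3, -4], [0, 0, -2], [0, 0, 0]] is strictly upper-triangular, so N³ = 0.
(I + N)¹¹ = I + 11·N + 55·N² = [[1, 33, -374], [0, 1, -22], [0, 0, 1]].

-22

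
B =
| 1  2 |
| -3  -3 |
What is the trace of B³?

10

B² = [[-5, -4], [6, 3]]
B³ = [[7, 2], [-3, 3]]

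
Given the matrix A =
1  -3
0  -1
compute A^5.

[[1, -3], [0, -1]]

A² = I (check: tr A = 0 and det A = -1), so A^5 = A since 5 is odd.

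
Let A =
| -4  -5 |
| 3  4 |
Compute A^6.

[[1, 0], [0, 1]]

A² = I (check: tr A = 0 and det A = -1), so A^6 = I since 6 is even.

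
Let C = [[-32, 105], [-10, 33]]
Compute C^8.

[[-37574, 132405], [-12610, 44391]]

tr C = 1 and det C = -6, so the characteristic polynomial is λ² − (1)λ + (-6) with roots -2 and 3.
Eigenvectors give P = [[7, 3], [2, 1]] with P⁻¹ = [[1, -3], [-2, 7]], and C = P·diag(-2, 3)·P⁻¹.
Then C^8 = P·diag(256, 6561)·P⁻¹ = [[1792, 19683], [512, 6561]] · [[1, -3], [-2, 7]] = [[-37574, 132405], [-12610, 44391]].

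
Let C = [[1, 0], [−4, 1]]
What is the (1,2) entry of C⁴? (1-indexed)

C = I + N where N = [[0, 0], [−4, 0]] is strictly lower-triangular, so N² = 0.
(I + N)⁴ = I + 4·N = [[1, 0], [−16, 1]].

0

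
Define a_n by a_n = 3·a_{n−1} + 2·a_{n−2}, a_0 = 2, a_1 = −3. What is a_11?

−532413

With companion matrix B = [[3, 2], [1, 0]], [a_n, a_{n−1}]ᵀ = B·[a_{n−1}, a_{n−2}]ᵀ, so [a_11, a_10]ᵀ = B¹⁰·[a_1, a_0]ᵀ.
B¹⁰ = [[283667, 159294], [79647, 44726]], giving [a_11, a_10]ᵀ = [[−532413], [−149489]].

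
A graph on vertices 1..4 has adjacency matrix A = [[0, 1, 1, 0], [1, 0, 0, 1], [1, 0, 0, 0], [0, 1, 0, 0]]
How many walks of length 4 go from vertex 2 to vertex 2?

5

The number of length-4 walks from vertex 2 to vertex 2 is entry (2,2) of A^4, where A is the adjacency matrix.
A^2 = [[2, 0, 0, 1], [0, 2, 1, 0], [0, 1, 1, 0], [1, 0, 0, 1]]
A^3 = [[0, 3, 2, 0], [3, 0, 0, 2], [2, 0, 0, 1], [0, 2, 1, 0]]
A^4 = [[5, 0, 0, 3], [0, 5, 3, 0], [0, 3, 2, 0], [3, 0, 0, 2]]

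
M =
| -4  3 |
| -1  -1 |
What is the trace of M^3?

-20

M^2 = [[13, -15], [5, -2]]
M^3 = [[-37, 54], [-18, 17]]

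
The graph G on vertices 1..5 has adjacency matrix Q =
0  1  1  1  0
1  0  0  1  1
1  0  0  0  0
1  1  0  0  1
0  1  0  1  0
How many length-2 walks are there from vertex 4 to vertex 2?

The number of length-2 walks from vertex 4 to vertex 2 is entry (4,2) of Q^2, where Q is the adjacency matrix.
Q^2 = [[3, 1, 0, 1, 2], [1, 3, 1, 2, 1], [0, 1, 1, 1, 0], [1, 2, 1, 3, 1], [2, 1, 0, 1, 2]]

2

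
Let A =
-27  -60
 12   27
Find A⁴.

tr A = 0 and det A = -9, so the characteristic polynomial is λ² − (0)λ + (-9) with roots 3 and -3.
Eigenvectors give P = [[-2, 5], [1, -2]] with P⁻¹ = [[2, 5], [1, 2]], and A = P·diag(3, -3)·P⁻¹.
Then A⁴ = P·diag(81, 81)·P⁻¹ = [[-162, 405], [81, -162]] · [[2, 5], [1, 2]] = [[81, 0], [0, 81]].

[[81, 0], [0, 81]]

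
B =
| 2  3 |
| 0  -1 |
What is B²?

[[4, 3], [0, 1]]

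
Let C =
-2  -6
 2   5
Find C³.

tr C = 3 and det C = 2, so the characteristic polynomial is λ² − (3)λ + (2) with roots 1 and 2.
Eigenvectors give P = [[-2, 3], [1, -2]] with P⁻¹ = [[-2, -3], [-1, -2]], and C = P·diag(1, 2)·P⁻¹.
Then C³ = P·diag(1, 8)·P⁻¹ = [[-2, 24], [1, -16]] · [[-2, -3], [-1, -2]] = [[-20, -42], [14, 29]].

[[-20, -42], [14, 29]]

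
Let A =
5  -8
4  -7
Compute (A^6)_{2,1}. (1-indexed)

tr A = -2 and det A = -3, so the characteristic polynomial is λ² − (-2)λ + (-3) with roots -3 and 1.
Eigenvectors give P = [[1, 2], [1, 1]] with P⁻¹ = [[-1, 2], [1, -1]], and A = P·diag(-3, 1)·P⁻¹.
Then A^6 = P·diag(729, 1)·P⁻¹ = [[729, 2], [729, 1]] · [[-1, 2], [1, -1]] = [[-727, 1456], [-728, 1457]].

-728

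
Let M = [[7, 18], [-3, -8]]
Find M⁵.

tr M = -1 and det M = -2, so the characteristic polynomial is λ² − (-1)λ + (-2) with roots -2 and 1.
Eigenvectors give P = [[-2, -3], [1, 1]] with P⁻¹ = [[1, 3], [-1, -2]], and M = P·diag(-2, 1)·P⁻¹.
Then M⁵ = P·diag(-32, 1)·P⁻¹ = [[64, -3], [-32, 1]] · [[1, 3], [-1, -2]] = [[67, 198], [-33, -98]].

[[67, 198], [-33, -98]]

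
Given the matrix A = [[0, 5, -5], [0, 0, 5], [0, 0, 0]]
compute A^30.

A is strictly triangular, hence nilpotent: A^3 = 0, so A^30 = 0.

[[0, 0, 0], [0, 0, 0], [0, 0, 0]]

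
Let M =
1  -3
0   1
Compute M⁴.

[[1, -12], [0, 1]]

M = I + N where N = [[0, -3], [0, 0]] is strictly upper-triangular, so N² = 0.
(I + N)⁴ = I + 4·N = [[1, -12], [0, 1]].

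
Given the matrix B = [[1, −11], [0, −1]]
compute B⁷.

[[1, −11], [0, −1]]

B² = I (check: tr B = 0 and det B = −1), so B⁷ = B since 7 is odd.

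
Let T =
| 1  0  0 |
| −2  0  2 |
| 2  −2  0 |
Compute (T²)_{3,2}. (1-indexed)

0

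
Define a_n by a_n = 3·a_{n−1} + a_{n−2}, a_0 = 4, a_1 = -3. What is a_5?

With companion matrix T = [[3, 1], [1, 0]], [a_n, a_{n−1}]ᵀ = T·[a_{n−1}, a_{n−2}]ᵀ, so [a_5, a_4]ᵀ = T⁴·[a_1, a_0]ᵀ.
T⁴ = [[109, 33], [33, 10]], giving [a_5, a_4]ᵀ = [[-195], [-59]].

-195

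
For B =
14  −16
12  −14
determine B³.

[[56, −64], [48, −56]]

tr B = 0 and det B = −4, so the characteristic polynomial is λ² − (0)λ + (−4) with roots 2 and −2.
Eigenvectors give P = [[−4, 1], [−3, 1]] with P⁻¹ = [[−1, 1], [−3, 4]], and B = P·diag(2, −2)·P⁻¹.
Then B³ = P·diag(8, −8)·P⁻¹ = [[−32, −8], [−24, −8]] · [[−1, 1], [−3, 4]] = [[56, −64], [48, −56]].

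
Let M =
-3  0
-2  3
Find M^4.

M^2 = [[9, 0], [0, 9]]
M^3 = [[-27, 0], [-18, 27]]
M^4 = [[81, 0], [0, 81]]

[[81, 0], [0, 81]]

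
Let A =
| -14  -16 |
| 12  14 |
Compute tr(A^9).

0

tr A = 0 and det A = -4, so the characteristic polynomial is λ² − (0)λ + (-4) with roots 2 and -2.
Eigenvectors give P = [[-1, -4], [1, 3]] with P⁻¹ = [[3, 4], [-1, -1]], and A = P·diag(2, -2)·P⁻¹.
Then A^9 = P·diag(512, -512)·P⁻¹ = [[-512, 2048], [512, -1536]] · [[3, 4], [-1, -1]] = [[-3584, -4096], [3072, 3584]].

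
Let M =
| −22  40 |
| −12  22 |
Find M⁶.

[[64, 0], [0, 64]]

tr M = 0 and det M = −4, so the characteristic polynomial is λ² − (0)λ + (−4) with roots −2 and 2.
Eigenvectors give P = [[2, −5], [1, −3]] with P⁻¹ = [[3, −5], [1, −2]], and M = P·diag(−2, 2)·P⁻¹.
Then M⁶ = P·diag(64, 64)·P⁻¹ = [[128, −320], [64, −192]] · [[3, −5], [1, −2]] = [[64, 0], [0, 64]].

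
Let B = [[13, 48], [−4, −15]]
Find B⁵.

tr B = −2 and det B = −3, so the characteristic polynomial is λ² − (−2)λ + (−3) with roots 1 and −3.
Eigenvectors give P = [[4, −3], [−1, 1]] with P⁻¹ = [[1, 3], [1, 4]], and B = P·diag(1, −3)·P⁻¹.
Then B⁵ = P·diag(1, −243)·P⁻¹ = [[4, 729], [−1, −243]] · [[1, 3], [1, 4]] = [[733, 2928], [−244, −975]].

[[733, 2928], [−244, −975]]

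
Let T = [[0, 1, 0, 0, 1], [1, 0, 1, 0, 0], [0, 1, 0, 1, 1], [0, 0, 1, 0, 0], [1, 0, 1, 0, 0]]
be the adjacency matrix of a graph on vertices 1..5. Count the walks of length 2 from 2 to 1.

The number of length-2 walks from vertex 2 to vertex 1 is entry (2,1) of T², where T is the adjacency matrix.
T² = [[2, 0, 2, 0, 0], [0, 2, 0, 1, 2], [2, 0, 3, 0, 0], [0, 1, 0, 1, 1], [0, 2, 0, 1, 2]]

0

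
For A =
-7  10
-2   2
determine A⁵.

[[-1087, 2110], [-422, 812]]

tr A = -5 and det A = 6, so the characteristic polynomial is λ² − (-5)λ + (6) with roots -2 and -3.
Eigenvectors give P = [[2, 5], [1, 2]] with P⁻¹ = [[-2, 5], [1, -2]], and A = P·diag(-2, -3)·P⁻¹.
Then A⁵ = P·diag(-32, -243)·P⁻¹ = [[-64, -1215], [-32, -486]] · [[-2, 5], [1, -2]] = [[-1087, 2110], [-422, 812]].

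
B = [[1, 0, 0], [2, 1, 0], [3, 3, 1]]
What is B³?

B = I + N where N = [[0, 0, 0], [2, 0, 0], [3, 3, 0]] is strictly lower-triangular, so N³ = 0.
(I + N)³ = I + 3·N + 3·N² = [[1, 0, 0], [6, 1, 0], [27, 9, 1]].

[[1, 0, 0], [6, 1, 0], [27, 9, 1]]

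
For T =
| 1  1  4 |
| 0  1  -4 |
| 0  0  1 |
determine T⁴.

T = I + N where N = [[0, 1, 4], [0, 0, -4], [0, 0, 0]] is strictly upper-triangular, so N³ = 0.
(I + N)⁴ = I + 4·N + 6·N² = [[1, 4, -8], [0, 1, -16], [0, 0, 1]].

[[1, 4, -8], [0, 1, -16], [0, 0, 1]]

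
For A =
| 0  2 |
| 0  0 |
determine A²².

A is strictly triangular, hence nilpotent: A² = 0, so A²² = 0.

[[0, 0], [0, 0]]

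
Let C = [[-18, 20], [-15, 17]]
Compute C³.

tr C = -1 and det C = -6, so the characteristic polynomial is λ² − (-1)λ + (-6) with roots 2 and -3.
Eigenvectors give P = [[-1, -4], [-1, -3]] with P⁻¹ = [[3, -4], [-1, 1]], and C = P·diag(2, -3)·P⁻¹.
Then C³ = P·diag(8, -27)·P⁻¹ = [[-8, 108], [-8, 81]] · [[3, -4], [-1, 1]] = [[-132, 140], [-105, 113]].

[[-132, 140], [-105, 113]]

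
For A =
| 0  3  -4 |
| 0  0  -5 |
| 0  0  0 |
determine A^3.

A is strictly triangular, hence nilpotent: A^3 = 0, so A^3 = 0.

[[0, 0, 0], [0, 0, 0], [0, 0, 0]]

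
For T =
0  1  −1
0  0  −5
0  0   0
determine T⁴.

T is strictly triangular, hence nilpotent: T³ = 0, so T⁴ = 0.

[[0, 0, 0], [0, 0, 0], [0, 0, 0]]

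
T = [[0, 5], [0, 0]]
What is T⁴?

T is strictly triangular, hence nilpotent: T² = 0, so T⁴ = 0.

[[0, 0], [0, 0]]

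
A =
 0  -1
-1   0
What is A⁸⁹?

[[0, -1], [-1, 0]]

A² = I (check: tr A = 0 and det A = -1), so A⁸⁹ = A since 89 is odd.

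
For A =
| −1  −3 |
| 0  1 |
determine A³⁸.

A² = I (check: tr A = 0 and det A = −1), so A³⁸ = I since 38 is even.

[[1, 0], [0, 1]]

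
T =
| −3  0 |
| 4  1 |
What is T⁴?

[[81, 0], [−80, 1]]

tr T = −2 and det T = −3, so the characteristic polynomial is λ² − (−2)λ + (−3) with roots 1 and −3.
Eigenvectors give P = [[0, −1], [1, 1]] with P⁻¹ = [[1, 1], [−1, 0]], and T = P·diag(1, −3)·P⁻¹.
Then T⁴ = P·diag(1, 81)·P⁻¹ = [[0, −81], [1, 81]] · [[1, 1], [−1, 0]] = [[81, 0], [−80, 1]].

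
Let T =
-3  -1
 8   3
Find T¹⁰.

T² = I (check: tr T = 0 and det T = -1), so T¹⁰ = I since 10 is even.

[[1, 0], [0, 1]]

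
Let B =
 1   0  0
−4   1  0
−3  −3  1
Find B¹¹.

B = I + N where N = [[0, 0, 0], [−4, 0, 0], [−3, −3, 0]] is strictly lower-triangular, so N³ = 0.
(I + N)¹¹ = I + 11·N + 55·N² = [[1, 0, 0], [−44, 1, 0], [627, −33, 1]].

[[1, 0, 0], [−44, 1, 0], [627, −33, 1]]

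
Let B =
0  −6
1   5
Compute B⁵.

tr B = 5 and det B = 6, so the characteristic polynomial is λ² − (5)λ + (6) with roots 2 and 3.
Eigenvectors give P = [[−3, 2], [1, −1]] with P⁻¹ = [[−1, −2], [−1, −3]], and B = P·diag(2, 3)·P⁻¹.
Then B⁵ = P·diag(32, 243)·P⁻¹ = [[−96, 486], [32, −243]] · [[−1, −2], [−1, −3]] = [[−390, −1266], [211, 665]].

[[−390, −1266], [211, 665]]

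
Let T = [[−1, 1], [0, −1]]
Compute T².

[[1, −2], [0, 1]]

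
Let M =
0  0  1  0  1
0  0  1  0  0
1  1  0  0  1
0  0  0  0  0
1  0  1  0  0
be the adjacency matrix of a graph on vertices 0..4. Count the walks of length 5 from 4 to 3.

0

The number of length-5 walks from vertex 4 to vertex 3 is entry (4,3) of M^5, where M is the adjacency matrix.
M^2 = [[2, 1, 1, 0, 1], [1, 1, 0, 0, 1], [1, 0, 3, 0, 1], [0, 0, 0, 0, 0], [1, 1, 1, 0, 2]]
M^3 = [[2, 1, 4, 0, 3], [1, 0, 3, 0, 1], [4, 3, 2, 0, 4], [0, 0, 0, 0, 0], [3, 1, 4, 0, 2]]
M^4 = [[7, 4, 6, 0, 6], [4, 3, 2, 0, 4], [6, 2, 11, 0, 6], [0, 0, 0, 0, 0], [6, 4, 6, 0, 7]]
M^5 = [[12, 6, 17, 0, 13], [6, 2, 11, 0, 6], [17, 11, 14, 0, 17], [0, 0, 0, 0, 0], [13, 6, 17, 0, 12]]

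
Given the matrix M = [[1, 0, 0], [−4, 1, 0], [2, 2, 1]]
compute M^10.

M = I + N where N = [[0, 0, 0], [−4, 0, 0], [2, 2, 0]] is strictly lower-triangular, so N^3 = 0.
(I + N)^10 = I + 10·N + 45·N^2 = [[1, 0, 0], [−40, 1, 0], [−340, 20, 1]].

[[1, 0, 0], [−40, 1, 0], [−340, 20, 1]]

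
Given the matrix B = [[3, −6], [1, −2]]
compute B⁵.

[[3, −6], [1, −2]]

B² = B (a projection; rank 1, trace 1), so B⁵ = B.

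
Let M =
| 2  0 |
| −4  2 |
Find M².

[[4, 0], [−16, 4]]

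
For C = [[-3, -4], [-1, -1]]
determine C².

[[13, 16], [4, 5]]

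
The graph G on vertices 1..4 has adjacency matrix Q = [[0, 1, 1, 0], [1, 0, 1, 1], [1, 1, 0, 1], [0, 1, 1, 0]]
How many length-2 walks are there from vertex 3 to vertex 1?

The number of length-2 walks from vertex 3 to vertex 1 is entry (3,1) of Q^2, where Q is the adjacency matrix.
Q^2 = [[2, 1, 1, 2], [1, 3, 2, 1], [1, 2, 3, 1], [2, 1, 1, 2]]

1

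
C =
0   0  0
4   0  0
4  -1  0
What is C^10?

[[0, 0, 0], [0, 0, 0], [0, 0, 0]]

C is strictly triangular, hence nilpotent: C^3 = 0, so C^10 = 0.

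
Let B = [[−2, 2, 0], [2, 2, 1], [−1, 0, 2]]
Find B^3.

[[−18, 16, 4], [14, 14, 16], [−8, −4, 6]]

B^2 = [[8, 0, 2], [−1, 8, 4], [0, −2, 4]]
B^3 = [[−18, 16, 4], [14, 14, 16], [−8, −4, 6]]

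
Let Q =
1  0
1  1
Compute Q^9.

[[1, 0], [9, 1]]

Q = I + N where N = [[0, 0], [1, 0]] is strictly lower-triangular, so N^2 = 0.
(I + N)^9 = I + 9·N = [[1, 0], [9, 1]].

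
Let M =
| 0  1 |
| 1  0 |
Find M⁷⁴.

[[1, 0], [0, 1]]

M² = I (check: tr M = 0 and det M = −1), so M⁷⁴ = I since 74 is even.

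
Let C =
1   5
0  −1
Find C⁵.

[[1, 5], [0, −1]]

C² = I (check: tr C = 0 and det C = −1), so C⁵ = C since 5 is odd.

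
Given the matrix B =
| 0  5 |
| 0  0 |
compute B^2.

[[0, 0], [0, 0]]

B is strictly triangular, hence nilpotent: B^2 = 0, so B^2 = 0.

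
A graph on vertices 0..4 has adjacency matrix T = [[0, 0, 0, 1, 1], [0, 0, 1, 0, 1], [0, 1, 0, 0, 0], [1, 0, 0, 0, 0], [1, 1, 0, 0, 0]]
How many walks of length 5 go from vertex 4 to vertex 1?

The number of length-5 walks from vertex 4 to vertex 1 is entry (4,1) of T⁵, where T is the adjacency matrix.
T² = [[2, 1, 0, 0, 0], [1, 2, 0, 0, 0], [0, 0, 1, 0, 1], [0, 0, 0, 1, 1], [0, 0, 1, 1, 2]]
T³ = [[0, 0, 1, 2, 3], [0, 0, 2, 1, 3], [1, 2, 0, 0, 0], [2, 1, 0, 0, 0], [3, 3, 0, 0, 0]]
T⁴ = [[5, 4, 0, 0, 0], [4, 5, 0, 0, 0], [0, 0, 2, 1, 3], [0, 0, 1, 2, 3], [0, 0, 3, 3, 6]]
T⁵ = [[0, 0, 4, 5, 9], [0, 0, 5, 4, 9], [4, 5, 0, 0, 0], [5, 4, 0, 0, 0], [9, 9, 0, 0, 0]]

9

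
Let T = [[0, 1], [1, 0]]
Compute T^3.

T² = I (check: tr T = 0 and det T = −1), so T^3 = T since 3 is odd.

[[0, 1], [1, 0]]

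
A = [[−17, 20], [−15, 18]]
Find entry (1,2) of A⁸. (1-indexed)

tr A = 1 and det A = −6, so the characteristic polynomial is λ² − (1)λ + (−6) with roots −2 and 3.
Eigenvectors give P = [[4, 1], [3, 1]] with P⁻¹ = [[1, −1], [−3, 4]], and A = P·diag(−2, 3)·P⁻¹.
Then A⁸ = P·diag(256, 6561)·P⁻¹ = [[1024, 6561], [768, 6561]] · [[1, −1], [−3, 4]] = [[−18659, 25220], [−18915, 25476]].

25220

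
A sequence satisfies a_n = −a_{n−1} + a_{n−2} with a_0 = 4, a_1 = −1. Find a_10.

191

With companion matrix B = [[−1, 1], [1, 0]], [a_n, a_{n−1}]ᵀ = B·[a_{n−1}, a_{n−2}]ᵀ, so [a_10, a_9]ᵀ = B⁹·[a_1, a_0]ᵀ.
B⁹ = [[−55, 34], [34, −21]], giving [a_10, a_9]ᵀ = [[191], [−118]].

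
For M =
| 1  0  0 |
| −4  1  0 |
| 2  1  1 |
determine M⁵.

[[1, 0, 0], [−20, 1, 0], [−30, 5, 1]]

M = I + N where N = [[0, 0, 0], [−4, 0, 0], [2, 1, 0]] is strictly lower-triangular, so N³ = 0.
(I + N)⁵ = I + 5·N + 10·N² = [[1, 0, 0], [−20, 1, 0], [−30, 5, 1]].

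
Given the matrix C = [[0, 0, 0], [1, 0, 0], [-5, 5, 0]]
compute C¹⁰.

[[0, 0, 0], [0, 0, 0], [0, 0, 0]]

C is strictly triangular, hence nilpotent: C³ = 0, so C¹⁰ = 0.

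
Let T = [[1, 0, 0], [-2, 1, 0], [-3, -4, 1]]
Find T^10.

[[1, 0, 0], [-20, 1, 0], [330, -40, 1]]

T = I + N where N = [[0, 0, 0], [-2, 0, 0], [-3, -4, 0]] is strictly lower-triangular, so N^3 = 0.
(I + N)^10 = I + 10·N + 45·N^2 = [[1, 0, 0], [-20, 1, 0], [330, -40, 1]].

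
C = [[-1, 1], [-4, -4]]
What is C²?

[[-3, -5], [20, 12]]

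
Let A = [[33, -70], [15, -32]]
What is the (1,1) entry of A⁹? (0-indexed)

tr A = 1 and det A = -6, so the characteristic polynomial is λ² − (1)λ + (-6) with roots 3 and -2.
Eigenvectors give P = [[-7, 2], [-3, 1]] with P⁻¹ = [[-1, 2], [-3, 7]], and A = P·diag(3, -2)·P⁻¹.
Then A⁹ = P·diag(19683, -512)·P⁻¹ = [[-137781, -1024], [-59049, -512]] · [[-1, 2], [-3, 7]] = [[140853, -282730], [60585, -121682]].

-121682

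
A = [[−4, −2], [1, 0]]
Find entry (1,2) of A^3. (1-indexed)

A^2 = [[14, 8], [−4, −2]]
A^3 = [[−48, −28], [14, 8]]

−28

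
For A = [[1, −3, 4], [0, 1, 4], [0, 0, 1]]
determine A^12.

[[1, −36, −744], [0, 1, 48], [0, 0, 1]]

A = I + N where N = [[0, −3, 4], [0, 0, 4], [0, 0, 0]] is strictly upper-triangular, so N^3 = 0.
(I + N)^12 = I + 12·N + 66·N^2 = [[1, −36, −744], [0, 1, 48], [0, 0, 1]].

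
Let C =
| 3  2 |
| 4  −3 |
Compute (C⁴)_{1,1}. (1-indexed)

C² = [[17, 0], [0, 17]]
C³ = [[51, 34], [68, −51]]
C⁴ = [[289, 0], [0, 289]]

289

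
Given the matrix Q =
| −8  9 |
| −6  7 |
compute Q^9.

[[−1538, 1539], [−1026, 1027]]

tr Q = −1 and det Q = −2, so the characteristic polynomial is λ² − (−1)λ + (−2) with roots −2 and 1.
Eigenvectors give P = [[3, −1], [2, −1]] with P⁻¹ = [[1, −1], [2, −3]], and Q = P·diag(−2, 1)·P⁻¹.
Then Q^9 = P·diag(−512, 1)·P⁻¹ = [[−1536, −1], [−1024, −1]] · [[1, −1], [2, −3]] = [[−1538, 1539], [−1026, 1027]].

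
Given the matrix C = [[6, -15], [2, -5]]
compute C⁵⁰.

[[6, -15], [2, -5]]

C² = C (a projection; rank 1, trace 1), so C⁵⁰ = C.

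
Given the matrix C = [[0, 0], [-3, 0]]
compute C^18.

[[0, 0], [0, 0]]

C is strictly triangular, hence nilpotent: C^2 = 0, so C^18 = 0.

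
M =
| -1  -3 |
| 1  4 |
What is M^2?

[[-2, -9], [3, 13]]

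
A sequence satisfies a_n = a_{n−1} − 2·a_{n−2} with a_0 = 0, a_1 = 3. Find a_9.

With companion matrix M = [[1, −2], [1, 0]], [a_n, a_{n−1}]ᵀ = M·[a_{n−1}, a_{n−2}]ᵀ, so [a_9, a_8]ᵀ = M⁸·[a_1, a_0]ᵀ.
M⁸ = [[−17, 6], [−3, −14]], giving [a_9, a_8]ᵀ = [[−51], [−9]].

−51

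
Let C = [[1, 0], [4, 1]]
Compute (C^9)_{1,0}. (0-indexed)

C = I + N where N = [[0, 0], [4, 0]] is strictly lower-triangular, so N^2 = 0.
(I + N)^9 = I + 9·N = [[1, 0], [36, 1]].

36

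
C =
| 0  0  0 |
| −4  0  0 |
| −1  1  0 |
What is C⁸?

C is strictly triangular, hence nilpotent: C³ = 0, so C⁸ = 0.

[[0, 0, 0], [0, 0, 0], [0, 0, 0]]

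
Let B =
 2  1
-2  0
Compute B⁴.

B² = [[2, 2], [-4, -2]]
B³ = [[0, 2], [-4, -4]]
B⁴ = [[-4, 0], [0, -4]]

[[-4, 0], [0, -4]]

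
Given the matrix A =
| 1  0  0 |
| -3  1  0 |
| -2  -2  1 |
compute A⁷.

A = I + N where N = [[0, 0, 0], [-3, 0, 0], [-2, -2, 0]] is strictly lower-triangular, so N³ = 0.
(I + N)⁷ = I + 7·N + 21·N² = [[1, 0, 0], [-21, 1, 0], [112, -14, 1]].

[[1, 0, 0], [-21, 1, 0], [112, -14, 1]]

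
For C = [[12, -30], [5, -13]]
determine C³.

[[78, -210], [35, -97]]

tr C = -1 and det C = -6, so the characteristic polynomial is λ² − (-1)λ + (-6) with roots -3 and 2.
Eigenvectors give P = [[-2, -3], [-1, -1]] with P⁻¹ = [[1, -3], [-1, 2]], and C = P·diag(-3, 2)·P⁻¹.
Then C³ = P·diag(-27, 8)·P⁻¹ = [[54, -24], [27, -8]] · [[1, -3], [-1, 2]] = [[78, -210], [35, -97]].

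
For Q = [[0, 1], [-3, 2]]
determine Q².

[[-3, 2], [-6, 1]]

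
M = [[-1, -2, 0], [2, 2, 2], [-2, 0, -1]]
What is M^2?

[[-3, -2, -4], [-2, 0, 2], [4, 4, 1]]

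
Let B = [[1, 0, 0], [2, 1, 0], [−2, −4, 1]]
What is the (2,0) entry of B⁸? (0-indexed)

B = I + N where N = [[0, 0, 0], [2, 0, 0], [−2, −4, 0]] is strictly lower-triangular, so N³ = 0.
(I + N)⁸ = I + 8·N + 28·N² = [[1, 0, 0], [16, 1, 0], [−240, −32, 1]].

−240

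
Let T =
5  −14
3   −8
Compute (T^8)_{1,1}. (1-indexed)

tr T = −3 and det T = 2, so the characteristic polynomial is λ² − (−3)λ + (2) with roots −1 and −2.
Eigenvectors give P = [[7, 2], [3, 1]] with P⁻¹ = [[1, −2], [−3, 7]], and T = P·diag(−1, −2)·P⁻¹.
Then T^8 = P·diag(1, 256)·P⁻¹ = [[7, 512], [3, 256]] · [[1, −2], [−3, 7]] = [[−1529, 3570], [−765, 1786]].

−1529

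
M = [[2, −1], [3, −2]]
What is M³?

[[2, −1], [3, −2]]

M² = I (check: tr M = 0 and det M = −1), so M³ = M since 3 is odd.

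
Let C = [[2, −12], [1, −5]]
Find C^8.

tr C = −3 and det C = 2, so the characteristic polynomial is λ² − (−3)λ + (2) with roots −1 and −2.
Eigenvectors give P = [[−4, −3], [−1, −1]] with P⁻¹ = [[−1, 3], [1, −4]], and C = P·diag(−1, −2)·P⁻¹.
Then C^8 = P·diag(1, 256)·P⁻¹ = [[−4, −768], [−1, −256]] · [[−1, 3], [1, −4]] = [[−764, 3060], [−255, 1021]].

[[−764, 3060], [−255, 1021]]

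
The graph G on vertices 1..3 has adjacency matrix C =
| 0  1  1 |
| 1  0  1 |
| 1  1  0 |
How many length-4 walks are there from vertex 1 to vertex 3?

5

The number of length-4 walks from vertex 1 to vertex 3 is entry (1,3) of C^4, where C is the adjacency matrix.
C^2 = [[2, 1, 1], [1, 2, 1], [1, 1, 2]]
C^3 = [[2, 3, 3], [3, 2, 3], [3, 3, 2]]
C^4 = [[6, 5, 5], [5, 6, 5], [5, 5, 6]]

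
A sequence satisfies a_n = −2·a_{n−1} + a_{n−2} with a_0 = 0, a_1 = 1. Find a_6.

−70

With companion matrix Q = [[−2, 1], [1, 0]], [a_n, a_{n−1}]ᵀ = Q·[a_{n−1}, a_{n−2}]ᵀ, so [a_6, a_5]ᵀ = Q⁵·[a_1, a_0]ᵀ.
Q⁵ = [[−70, 29], [29, −12]], giving [a_6, a_5]ᵀ = [[−70], [29]].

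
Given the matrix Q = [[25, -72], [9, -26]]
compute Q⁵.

tr Q = -1 and det Q = -2, so the characteristic polynomial is λ² − (-1)λ + (-2) with roots 1 and -2.
Eigenvectors give P = [[3, -8], [1, -3]] with P⁻¹ = [[3, -8], [1, -3]], and Q = P·diag(1, -2)·P⁻¹.
Then Q⁵ = P·diag(1, -32)·P⁻¹ = [[3, 256], [1, 96]] · [[3, -8], [1, -3]] = [[265, -792], [99, -296]].

[[265, -792], [99, -296]]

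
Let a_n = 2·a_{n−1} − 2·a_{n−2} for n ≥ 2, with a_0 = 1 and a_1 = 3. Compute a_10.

With companion matrix A = [[2, −2], [1, 0]], [a_n, a_{n−1}]ᵀ = A·[a_{n−1}, a_{n−2}]ᵀ, so [a_10, a_9]ᵀ = A⁹·[a_1, a_0]ᵀ.
A⁹ = [[32, −32], [16, 0]], giving [a_10, a_9]ᵀ = [[64], [48]].

64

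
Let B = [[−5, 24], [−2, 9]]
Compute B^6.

[[−2183, 8736], [−728, 2913]]

tr B = 4 and det B = 3, so the characteristic polynomial is λ² − (4)λ + (3) with roots 3 and 1.
Eigenvectors give P = [[3, −4], [1, −1]] with P⁻¹ = [[−1, 4], [−1, 3]], and B = P·diag(3, 1)·P⁻¹.
Then B^6 = P·diag(729, 1)·P⁻¹ = [[2187, −4], [729, −1]] · [[−1, 4], [−1, 3]] = [[−2183, 8736], [−728, 2913]].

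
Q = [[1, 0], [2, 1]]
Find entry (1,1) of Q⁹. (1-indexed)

Q = I + N where N = [[0, 0], [2, 0]] is strictly lower-triangular, so N² = 0.
(I + N)⁹ = I + 9·N = [[1, 0], [18, 1]].

1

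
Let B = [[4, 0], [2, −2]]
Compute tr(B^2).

20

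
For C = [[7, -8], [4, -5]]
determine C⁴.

[[161, -160], [80, -79]]

tr C = 2 and det C = -3, so the characteristic polynomial is λ² − (2)λ + (-3) with roots 3 and -1.
Eigenvectors give P = [[2, 1], [1, 1]] with P⁻¹ = [[1, -1], [-1, 2]], and C = P·diag(3, -1)·P⁻¹.
Then C⁴ = P·diag(81, 1)·P⁻¹ = [[162, 1], [81, 1]] · [[1, -1], [-1, 2]] = [[161, -160], [80, -79]].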